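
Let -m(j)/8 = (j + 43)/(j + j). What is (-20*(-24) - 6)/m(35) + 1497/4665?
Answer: -4273627/80860 ≈ -52.852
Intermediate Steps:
m(j) = -4*(43 + j)/j (m(j) = -8*(j + 43)/(j + j) = -8*(43 + j)/(2*j) = -8*(43 + j)*1/(2*j) = -4*(43 + j)/j)
(-20*(-24) - 6)/m(35) + 1497/4665 = (-20*(-24) - 6)/(-4 - 172/35) + 1497/4665 = (480 - 6)/(-4 - 172*1/35) + 1497*(1/4665) = 474/(-4 - 172/35) + 499/1555 = 474/(-312/35) + 499/1555 = 474*(-35/312) + 499/1555 = -2765/52 + 499/1555 = -4273627/80860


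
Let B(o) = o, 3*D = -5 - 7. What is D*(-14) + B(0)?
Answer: 56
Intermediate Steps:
D = -4 (D = (-5 - 7)/3 = (⅓)*(-12) = -4)
D*(-14) + B(0) = -4*(-14) + 0 = 56 + 0 = 56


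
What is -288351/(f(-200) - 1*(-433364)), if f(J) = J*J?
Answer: -32039/52596 ≈ -0.60915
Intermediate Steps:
f(J) = J**2
-288351/(f(-200) - 1*(-433364)) = -288351/((-200)**2 - 1*(-433364)) = -288351/(40000 + 433364) = -288351/473364 = -288351*1/473364 = -32039/52596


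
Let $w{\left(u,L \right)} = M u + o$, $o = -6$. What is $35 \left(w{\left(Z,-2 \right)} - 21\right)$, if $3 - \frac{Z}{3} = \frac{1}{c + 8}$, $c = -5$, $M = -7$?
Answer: $-2905$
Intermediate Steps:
$Z = 8$ ($Z = 9 - \frac{3}{-5 + 8} = 9 - \frac{3}{3} = 9 - 1 = 8$)
$w{\left(u,L \right)} = -6 - 7 u$ ($w{\left(u,L \right)} = - 7 u - 6 = -6 - 7 u$)
$35 \left(w{\left(Z,-2 \right)} - 21\right) = 35 \left(\left(-6 - 56\right) - 21\right) = 35 \left(-62 - 21\right) = 35 \left(-83\right) = -2905$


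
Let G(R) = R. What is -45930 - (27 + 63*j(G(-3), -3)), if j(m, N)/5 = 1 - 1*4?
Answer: -45012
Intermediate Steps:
j(m, N) = -15 (j(m, N) = 5*(1 - 1*4) = 5*(1 - 4) = 5*(-3) = -15)
-45930 - (27 + 63*j(G(-3), -3)) = -45930 - (27 + 63*(-15)) = -45930 - (27 - 945) = -45930 - 1*(-918) = -45930 + 918 = -45012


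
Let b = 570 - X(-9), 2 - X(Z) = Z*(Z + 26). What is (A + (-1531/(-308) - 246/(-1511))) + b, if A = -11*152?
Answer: -582603607/465388 ≈ -1251.9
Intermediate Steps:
X(Z) = 2 - Z*(26 + Z) (X(Z) = 2 - Z*(Z + 26) = 2 - Z*(26 + Z))
A = -1672
b = 415 (b = 570 - (2 - 1*(-9)² - 26*(-9)) = 570 - (2 - 1*81 + 234) = 570 - (2 - 81 + 234) = 570 - 1*155 = 570 - 155 = 415)
(A + (-1531/(-308) - 246/(-1511))) + b = (-1672 + (-1531/(-308) - 246/(-1511))) + 415 = (-1672 + (-1531*(-1/308) - 246*(-1/1511))) + 415 = (-1672 + (1531/308 + 246/1511)) + 415 = (-1672 + 2389109/465388) + 415 = -775739627/465388 + 415 = -582603607/465388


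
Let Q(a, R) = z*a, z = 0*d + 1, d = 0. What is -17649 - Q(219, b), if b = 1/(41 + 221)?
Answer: -17868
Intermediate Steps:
b = 1/262 ≈ 0.0038168
z = 1 (z = 0*0 + 1 = 0 + 1 = 1)
Q(a, R) = a (Q(a, R) = 1*a = a)
-17649 - Q(219, b) = -17649 - 1*219 = -17649 - 219 = -17868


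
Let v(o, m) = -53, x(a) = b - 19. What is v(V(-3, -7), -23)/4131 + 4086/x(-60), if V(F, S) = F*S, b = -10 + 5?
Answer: -2813423/16524 ≈ -170.26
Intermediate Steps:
b = -5
x(a) = -24 (x(a) = -5 - 19 = -24)
v(V(-3, -7), -23)/4131 + 4086/x(-60) = -53/4131 + 4086/(-24) = -53*1/4131 + 4086*(-1/24) = -53/4131 - 681/4 = -2813423/16524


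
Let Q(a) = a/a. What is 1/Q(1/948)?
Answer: 1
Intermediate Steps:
Q(a) = 1
1/Q(1/948) = 1/1 = 1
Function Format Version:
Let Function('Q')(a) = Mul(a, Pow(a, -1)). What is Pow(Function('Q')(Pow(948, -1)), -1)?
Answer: 1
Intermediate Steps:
Function('Q')(a) = 1
Pow(Function('Q')(Pow(948, -1)), -1) = Pow(1, -1) = 1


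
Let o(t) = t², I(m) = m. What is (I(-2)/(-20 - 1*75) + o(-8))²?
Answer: 36990724/9025 ≈ 4098.7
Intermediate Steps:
(I(-2)/(-20 - 1*75) + o(-8))² = (-2/(-20 - 1*75) + (-8)²)² = (-2/(-20 - 75) + 64)² = (-2/(-95) + 64)² = (-2*(-1/95) + 64)² = (2/95 + 64)² = (6082/95)² = 36990724/9025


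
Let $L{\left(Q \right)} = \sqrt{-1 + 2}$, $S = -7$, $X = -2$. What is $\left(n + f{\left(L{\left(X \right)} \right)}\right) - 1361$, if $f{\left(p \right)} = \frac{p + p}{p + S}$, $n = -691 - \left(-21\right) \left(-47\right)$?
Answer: $- \frac{9118}{3} \approx -3039.3$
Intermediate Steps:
$L{\left(Q \right)} = 1$ ($L{\left(Q \right)} = \sqrt{1} = 1$)
$n = -1678$ ($n = -691 - 987 = -1678$)
$f{\left(p \right)} = \frac{2 p}{-7 + p}$ ($f{\left(p \right)} = \frac{p + p}{p - 7} = \frac{2 p}{-7 + p}$)
$\left(n + f{\left(L{\left(X \right)} \right)}\right) - 1361 = \left(-1678 + 2 \cdot 1 \frac{1}{-7 + 1}\right) - 1361 = \left(-1678 + 2 \cdot 1 \frac{1}{-6}\right) - 1361 = \left(-1678 + 2 \cdot 1 \left(- \frac{1}{6}\right)\right) - 1361 = \left(-1678 - \frac{1}{3}\right) - 1361 = - \frac{5035}{3} - 1361 = - \frac{9118}{3}$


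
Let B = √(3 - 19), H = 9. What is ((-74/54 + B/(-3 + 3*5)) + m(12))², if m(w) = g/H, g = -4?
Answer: 2320/729 - 98*I/81 ≈ 3.1824 - 1.2099*I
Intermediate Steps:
m(w) = -4/9
B = 4*I (B = √(-16) = 4*I ≈ 4.0*I)
((-74/54 + B/(-3 + 3*5)) + m(12))² = ((-74/54 + (4*I)/(-3 + 3*5)) - 4/9)² = ((-74*1/54 + (4*I)/(-3 + 15)) - 4/9)² = ((-37/27 + (4*I)/12) - 4/9)² = ((-37/27 + (4*I)*(1/12)) - 4/9)² = ((-37/27 + I/3) - 4/9)² = (-49/27 + I/3)²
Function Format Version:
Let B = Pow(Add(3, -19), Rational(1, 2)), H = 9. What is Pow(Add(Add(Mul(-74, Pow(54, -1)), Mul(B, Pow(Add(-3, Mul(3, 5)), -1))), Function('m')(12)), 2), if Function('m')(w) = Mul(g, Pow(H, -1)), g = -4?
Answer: Add(Rational(2320, 729), Mul(Rational(-98, 81), I)) ≈ Add(3.1824, Mul(-1.2099, I))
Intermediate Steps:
Function('m')(w) = Rational(-4, 9) (Function('m')(w) = Mul(-4, Pow(9, -1)) = Mul(-4, Rational(1, 9)) = Rational(-4, 9))
B = Mul(4, I) (B = Pow(-16, Rational(1, 2)) = Mul(4, I) ≈ Mul(4.0000, I))
Pow(Add(Add(Mul(-74, Pow(54, -1)), Mul(B, Pow(Add(-3, Mul(3, 5)), -1))), Function('m')(12)), 2) = Pow(Add(Add(Mul(-74, Pow(54, -1)), Mul(Mul(4, I), Pow(Add(-3, Mul(3, 5)), -1))), Rational(-4, 9)), 2) = Pow(Add(Add(Mul(-74, Rational(1, 54)), Mul(Mul(4, I), Pow(Add(-3, 15), -1))), Rational(-4, 9)), 2) = Pow(Add(Add(Rational(-37, 27), Mul(Mul(4, I), Pow(12, -1))), Rational(-4, 9)), 2) = Pow(Add(Add(Rational(-37, 27), Mul(Mul(4, I), Rational(1, 12))), Rational(-4, 9)), 2) = Pow(Add(Add(Rational(-37, 27), Mul(Rational(1, 3), I)), Rational(-4, 9)), 2) = Pow(Add(Rational(-49, 27), Mul(Rational(1, 3), I)), 2)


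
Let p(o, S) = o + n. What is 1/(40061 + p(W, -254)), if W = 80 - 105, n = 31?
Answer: 1/40067 ≈ 2.4958e-5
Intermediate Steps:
W = -25
p(o, S) = 31 + o (p(o, S) = o + 31 = 31 + o)
1/(40061 + p(W, -254)) = 1/(40061 + (31 - 25)) = 1/(40061 + 6) = 1/40067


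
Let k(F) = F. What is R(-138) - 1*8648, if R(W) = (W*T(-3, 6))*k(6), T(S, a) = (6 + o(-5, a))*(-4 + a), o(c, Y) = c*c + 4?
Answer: -66608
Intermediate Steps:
o(c, Y) = 4 + c² (o(c, Y) = c² + 4 = 4 + c²)
T(S, a) = -140 + 35*a (T(S, a) = (6 + (4 + (-5)²))*(-4 + a) = (6 + (4 + 25))*(-4 + a) = (6 + 29)*(-4 + a) = 35*(-4 + a) = -140 + 35*a)
R(W) = 420*W (R(W) = (W*(-140 + 35*6))*6 = (W*(-140 + 210))*6 = (W*70)*6 = (70*W)*6 = 420*W)
R(-138) - 1*8648 = 420*(-138) - 1*8648 = -57960 - 8648 = -66608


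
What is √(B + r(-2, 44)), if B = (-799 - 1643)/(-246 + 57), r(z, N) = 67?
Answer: √35245/21 ≈ 8.9398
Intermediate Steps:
B = 814/63 (B = -2442/(-189) = -2442*(-1/189) = 814/63 ≈ 12.921)
√(B + r(-2, 44)) = √(814/63 + 67) = √(5035/63) = √35245/21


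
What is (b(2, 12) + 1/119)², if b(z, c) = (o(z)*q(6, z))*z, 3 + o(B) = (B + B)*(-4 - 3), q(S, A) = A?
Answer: 217710025/14161 ≈ 15374.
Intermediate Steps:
o(B) = -3 - 14*B (o(B) = -3 + (B + B)*(-4 - 3) = -3 + (2*B)*(-7) = -3 - 14*B)
b(z, c) = z²*(-3 - 14*z) (b(z, c) = ((-3 - 14*z)*z)*z = (z*(-3 - 14*z))*z = z²*(-3 - 14*z))
(b(2, 12) + 1/119)² = (2²*(-3 - 14*2) + 1/119)² = (4*(-3 - 28) + 1/119)² = (4*(-31) + 1/119)² = (-124 + 1/119)² = (-14755/119)² = 217710025/14161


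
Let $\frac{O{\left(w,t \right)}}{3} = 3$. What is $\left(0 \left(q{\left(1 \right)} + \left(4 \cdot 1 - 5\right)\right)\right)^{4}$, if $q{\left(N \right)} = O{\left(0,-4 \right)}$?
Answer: $0$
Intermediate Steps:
$O{\left(w,t \right)} = 9$ ($O{\left(w,t \right)} = 3 \cdot 3 = 9$)
$q{\left(N \right)} = 9$
$\left(0 \left(q{\left(1 \right)} + \left(4 \cdot 1 - 5\right)\right)\right)^{4} = \left(0 \left(9 + \left(4 \cdot 1 - 5\right)\right)\right)^{4} = \left(0 \left(9 + \left(4 - 5\right)\right)\right)^{4} = \left(0 \left(9 - 1\right)\right)^{4} = \left(0 \cdot 8\right)^{4} = 0^{4} = 0$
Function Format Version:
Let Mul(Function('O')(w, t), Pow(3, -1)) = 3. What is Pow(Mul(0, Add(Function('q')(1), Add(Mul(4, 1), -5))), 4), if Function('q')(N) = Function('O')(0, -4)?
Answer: 0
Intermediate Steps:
Function('O')(w, t) = 9 (Function('O')(w, t) = Mul(3, 3) = 9)
Function('q')(N) = 9
Pow(Mul(0, Add(Function('q')(1), Add(Mul(4, 1), -5))), 4) = Pow(Mul(0, Add(9, Add(Mul(4, 1), -5))), 4) = Pow(Mul(0, Add(9, Add(4, -5))), 4) = Pow(Mul(0, Add(9, -1)), 4) = Pow(Mul(0, 8), 4) = Pow(0, 4) = 0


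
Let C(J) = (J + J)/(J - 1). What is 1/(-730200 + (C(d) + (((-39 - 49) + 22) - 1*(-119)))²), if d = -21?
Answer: -121/87989384 ≈ -1.3752e-6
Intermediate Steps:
C(J) = 2*J/(-1 + J) (C(J) = (2*J)/(-1 + J) = 2*J/(-1 + J))
1/(-730200 + (C(d) + (((-39 - 49) + 22) - 1*(-119)))²) = 1/(-730200 + (2*(-21)/(-1 - 21) + (((-39 - 49) + 22) - 1*(-119)))²) = 1/(-730200 + (2*(-21)/(-22) + ((-88 + 22) + 119))²) = 1/(-730200 + (2*(-21)*(-1/22) + (-66 + 119))²) = 1/(-730200 + (21/11 + 53)²) = 1/(-730200 + (604/11)²) = 1/(-730200 + 364816/121) = 1/(-87989384/121) = -121/87989384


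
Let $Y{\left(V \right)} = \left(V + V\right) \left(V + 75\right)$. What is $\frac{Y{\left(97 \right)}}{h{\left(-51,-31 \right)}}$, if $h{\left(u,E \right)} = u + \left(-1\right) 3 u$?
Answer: $\frac{16684}{51} \approx 327.14$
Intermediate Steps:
$h{\left(u,E \right)} = - 2 u$ ($h{\left(u,E \right)} = u - 3 u = - 2 u$)
$Y{\left(V \right)} = 2 V \left(75 + V\right)$
$\frac{Y{\left(97 \right)}}{h{\left(-51,-31 \right)}} = \frac{2 \cdot 97 \left(75 + 97\right)}{\left(-2\right) \left(-51\right)} = \frac{2 \cdot 97 \cdot 172}{102} = 33368 \cdot \frac{1}{102} = \frac{16684}{51}$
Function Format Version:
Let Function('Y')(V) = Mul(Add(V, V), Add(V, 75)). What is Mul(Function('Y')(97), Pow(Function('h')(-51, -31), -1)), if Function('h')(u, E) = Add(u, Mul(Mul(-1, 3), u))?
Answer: Rational(16684, 51) ≈ 327.14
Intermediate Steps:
Function('h')(u, E) = Mul(-2, u) (Function('h')(u, E) = Add(u, Mul(-3, u)) = Mul(-2, u))
Function('Y')(V) = Mul(2, V, Add(75, V)) (Function('Y')(V) = Mul(Mul(2, V), Add(75, V)) = Mul(2, V, Add(75, V)))
Mul(Function('Y')(97), Pow(Function('h')(-51, -31), -1)) = Mul(Mul(2, 97, Add(75, 97)), Pow(Mul(-2, -51), -1)) = Mul(Mul(2, 97, 172), Pow(102, -1)) = Mul(33368, Rational(1, 102)) = Rational(16684, 51)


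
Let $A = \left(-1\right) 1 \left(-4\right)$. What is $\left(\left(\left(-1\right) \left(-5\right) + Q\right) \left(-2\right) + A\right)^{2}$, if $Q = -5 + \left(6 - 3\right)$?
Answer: $4$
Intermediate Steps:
$Q = -2$ ($Q = -5 + 3 = -2$)
$A = 4$ ($A = \left(-1\right) \left(-4\right) = 4$)
$\left(\left(\left(-1\right) \left(-5\right) + Q\right) \left(-2\right) + A\right)^{2} = \left(\left(\left(-1\right) \left(-5\right) - 2\right) \left(-2\right) + 4\right)^{2} = \left(\left(5 - 2\right) \left(-2\right) + 4\right)^{2} = \left(3 \left(-2\right) + 4\right)^{2} = \left(-6 + 4\right)^{2} = \left(-2\right)^{2} = 4$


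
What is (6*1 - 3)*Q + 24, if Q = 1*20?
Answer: 84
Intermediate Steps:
Q = 20
(6*1 - 3)*Q + 24 = (6*1 - 3)*20 + 24 = (6 - 3)*20 + 24 = 3*20 + 24 = 60 + 24 = 84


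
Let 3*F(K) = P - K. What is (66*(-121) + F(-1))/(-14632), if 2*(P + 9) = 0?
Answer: 11983/21948 ≈ 0.54597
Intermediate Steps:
P = -9 (P = -9 + (½)*0 = -9 + 0 = -9)
F(K) = -3 - K/3 (F(K) = (-9 - K)/3 = -3 - K/3)
(66*(-121) + F(-1))/(-14632) = (66*(-121) + (-3 - ⅓*(-1)))/(-14632) = (-7986 + (-3 + ⅓))*(-1/14632) = (-7986 - 8/3)*(-1/14632) = -23966/3*(-1/14632) = 11983/21948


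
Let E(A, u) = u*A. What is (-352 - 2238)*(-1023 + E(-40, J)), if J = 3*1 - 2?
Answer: 2753170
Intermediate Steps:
J = 1 (J = 3 - 2 = 1)
E(A, u) = A*u
(-352 - 2238)*(-1023 + E(-40, J)) = (-352 - 2238)*(-1023 - 40*1) = -2590*(-1023 - 40) = -2590*(-1063) = 2753170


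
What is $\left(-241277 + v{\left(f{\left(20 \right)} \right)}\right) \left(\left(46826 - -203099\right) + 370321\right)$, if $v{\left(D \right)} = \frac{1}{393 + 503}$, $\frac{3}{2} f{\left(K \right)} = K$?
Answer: $- \frac{67043689865493}{448} \approx -1.4965 \cdot 10^{11}$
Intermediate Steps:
$f{\left(K \right)} = \frac{2 K}{3}$
$v{\left(D \right)} = \frac{1}{896}$
$\left(-241277 + v{\left(f{\left(20 \right)} \right)}\right) \left(\left(46826 - -203099\right) + 370321\right) = \left(-241277 + \frac{1}{896}\right) \left(\left(46826 - -203099\right) + 370321\right) = - \frac{216184191 \left(\left(46826 + 203099\right) + 370321\right)}{896} = - \frac{216184191 \left(249925 + 370321\right)}{896} = \left(- \frac{216184191}{896}\right) 620246 = - \frac{67043689865493}{448}$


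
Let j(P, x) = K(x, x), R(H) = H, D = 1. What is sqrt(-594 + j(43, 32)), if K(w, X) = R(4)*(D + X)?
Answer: I*sqrt(462) ≈ 21.494*I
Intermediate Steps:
K(w, X) = 4 + 4*X (K(w, X) = 4*(1 + X) = 4 + 4*X)
j(P, x) = 4 + 4*x
sqrt(-594 + j(43, 32)) = sqrt(-594 + (4 + 4*32)) = sqrt(-594 + (4 + 128)) = sqrt(-594 + 132) = sqrt(-462) = I*sqrt(462)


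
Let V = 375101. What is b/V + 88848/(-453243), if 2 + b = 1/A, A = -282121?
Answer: -447737851035117/2283996569396843 ≈ -0.19603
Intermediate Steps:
b = -564243/282121 (b = -2 + 1/(-282121) = -2 - 1/282121 = -564243/282121 ≈ -2.0000)
b/V + 88848/(-453243) = -564243/282121/375101 + 88848/(-453243) = -564243/282121*1/375101 + 88848*(-1/453243) = -564243/105823869221 - 29616/151081 = -447737851035117/2283996569396843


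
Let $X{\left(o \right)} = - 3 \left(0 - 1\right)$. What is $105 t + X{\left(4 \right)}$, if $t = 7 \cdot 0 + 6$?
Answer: $633$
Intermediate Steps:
$t = 6$ ($t = 0 + 6 = 6$)
$X{\left(o \right)} = 3$ ($X{\left(o \right)} = \left(-3\right) \left(-1\right) = 3$)
$105 t + X{\left(4 \right)} = 105 \cdot 6 + 3 = 630 + 3 = 633$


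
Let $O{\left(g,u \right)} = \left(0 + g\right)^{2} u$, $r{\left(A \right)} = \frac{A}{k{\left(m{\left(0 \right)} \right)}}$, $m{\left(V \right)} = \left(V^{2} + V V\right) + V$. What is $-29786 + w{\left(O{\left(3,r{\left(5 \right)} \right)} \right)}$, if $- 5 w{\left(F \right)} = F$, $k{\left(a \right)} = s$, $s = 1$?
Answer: $-29795$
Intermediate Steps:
$m{\left(V \right)} = V + 2 V^{2}$ ($m{\left(V \right)} = \left(V^{2} + V^{2}\right) + V = 2 V^{2} + V = V + 2 V^{2}$)
$k{\left(a \right)} = 1$
$r{\left(A \right)} = A$ ($r{\left(A \right)} = \frac{A}{1} = A 1 = A$)
$O{\left(g,u \right)} = u g^{2}$ ($O{\left(g,u \right)} = g^{2} u = u g^{2}$)
$w{\left(F \right)} = - \frac{F}{5}$
$-29786 + w{\left(O{\left(3,r{\left(5 \right)} \right)} \right)} = -29786 - \frac{5 \cdot 3^{2}}{5} = -29786 - \frac{5 \cdot 9}{5} = -29786 - 9 = -29795$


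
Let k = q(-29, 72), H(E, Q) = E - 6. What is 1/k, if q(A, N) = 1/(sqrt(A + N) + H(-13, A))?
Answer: -19 + sqrt(43) ≈ -12.443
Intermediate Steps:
H(E, Q) = -6 + E
q(A, N) = 1/(-19 + sqrt(A + N)) (q(A, N) = 1/(sqrt(A + N) + (-6 - 13)) = 1/(sqrt(A + N) - 19) = 1/(-19 + sqrt(A + N)))
k = 1/(-19 + sqrt(43)) (k = 1/(-19 + sqrt(-29 + 72)) = 1/(-19 + sqrt(43)) ≈ -0.080369)
1/k = 1/(-19/318 - sqrt(43)/318)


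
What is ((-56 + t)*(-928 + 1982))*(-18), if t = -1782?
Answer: 34870536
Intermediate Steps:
((-56 + t)*(-928 + 1982))*(-18) = ((-56 - 1782)*(-928 + 1982))*(-18) = -1838*1054*(-18) = -1937252*(-18) = 34870536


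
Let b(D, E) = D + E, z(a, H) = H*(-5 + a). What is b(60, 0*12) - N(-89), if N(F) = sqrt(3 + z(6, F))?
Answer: 60 - I*sqrt(86) ≈ 60.0 - 9.2736*I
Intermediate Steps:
N(F) = sqrt(3 + F) (N(F) = sqrt(3 + F*(-5 + 6)) = sqrt(3 + F*1) = sqrt(3 + F))
b(60, 0*12) - N(-89) = (60 + 0*12) - sqrt(3 - 89) = (60 + 0) - sqrt(-86) = 60 - I*sqrt(86)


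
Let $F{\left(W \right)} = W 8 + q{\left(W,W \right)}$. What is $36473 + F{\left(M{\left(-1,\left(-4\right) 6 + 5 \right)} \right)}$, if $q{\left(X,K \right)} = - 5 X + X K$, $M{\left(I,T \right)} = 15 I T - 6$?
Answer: $115151$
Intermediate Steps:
$M{\left(I,T \right)} = -6 + 15 I T$ ($M{\left(I,T \right)} = 15 I T - 6 = -6 + 15 I T$)
$q{\left(X,K \right)} = - 5 X + K X$
$F{\left(W \right)} = 8 W + W \left(-5 + W\right)$ ($F{\left(W \right)} = W 8 + W \left(-5 + W\right) = 8 W + W \left(-5 + W\right)$)
$36473 + F{\left(M{\left(-1,\left(-4\right) 6 + 5 \right)} \right)} = 36473 + \left(-6 + 15 \left(-1\right) \left(\left(-4\right) 6 + 5\right)\right) \left(3 - \left(6 + 15 \left(\left(-4\right) 6 + 5\right)\right)\right) = 36473 + \left(-6 + 15 \left(-1\right) \left(-24 + 5\right)\right) \left(3 - \left(6 + 15 \left(-24 + 5\right)\right)\right) = 36473 + \left(-6 + 15 \left(-1\right) \left(-19\right)\right) \left(3 - \left(6 + 15 \left(-19\right)\right)\right) = 36473 + \left(-6 + 285\right) \left(3 + \left(-6 + 285\right)\right) = 36473 + 279 \left(3 + 279\right) = 36473 + 279 \cdot 282 = 36473 + 78678 = 115151$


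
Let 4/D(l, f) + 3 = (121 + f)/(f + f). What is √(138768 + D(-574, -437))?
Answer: 2*√46119353167/1153 ≈ 372.51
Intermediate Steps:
D(l, f) = 4/(-3 + (121 + f)/(2*f)) (D(l, f) = 4/(-3 + (121 + f)/(f + f)) = 4/(-3 + (121 + f)/((2*f))) = 4/(-3 + (121 + f)*(1/(2*f))) = 4/(-3 + (121 + f)/(2*f)))
√(138768 + D(-574, -437)) = √(138768 - 8*(-437)/(-121 + 5*(-437))) = √(138768 - 8*(-437)/(-121 - 2185)) = √(138768 - 8*(-437)/(-2306)) = √(138768 - 8*(-437)*(-1/2306)) = √(138768 - 1748/1153) = √(159997756/1153) = 2*√46119353167/1153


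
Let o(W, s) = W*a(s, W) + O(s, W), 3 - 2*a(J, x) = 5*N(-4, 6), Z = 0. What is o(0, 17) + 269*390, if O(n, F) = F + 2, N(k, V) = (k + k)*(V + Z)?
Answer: 104912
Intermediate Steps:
N(k, V) = 2*V*k (N(k, V) = (k + k)*(V + 0) = (2*k)*V = 2*V*k)
O(n, F) = 2 + F
a(J, x) = 243/2 (a(J, x) = 3/2 - 5*2*6*(-4)/2 = 3/2 - 5*(-48)/2 = 3/2 - 1/2*(-240) = 3/2 + 120 = 243/2)
o(W, s) = 2 + 245*W/2 (o(W, s) = W*(243/2) + (2 + W) = 243*W/2 + (2 + W) = 2 + 245*W/2)
o(0, 17) + 269*390 = (2 + (245/2)*0) + 269*390 = (2 + 0) + 104910 = 2 + 104910 = 104912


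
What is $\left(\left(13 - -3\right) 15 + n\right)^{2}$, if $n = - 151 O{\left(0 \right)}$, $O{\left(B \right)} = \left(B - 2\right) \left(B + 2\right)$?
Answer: $712336$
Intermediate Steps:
$O{\left(B \right)} = \left(-2 + B\right) \left(2 + B\right)$
$n = 604$ ($n = - 151 \left(-4 + 0^{2}\right) = - 151 \left(-4 + 0\right) = \left(-151\right) \left(-4\right) = 604$)
$\left(\left(13 - -3\right) 15 + n\right)^{2} = \left(\left(13 - -3\right) 15 + 604\right)^{2} = \left(\left(13 + 3\right) 15 + 604\right)^{2} = \left(16 \cdot 15 + 604\right)^{2} = \left(240 + 604\right)^{2} = 844^{2} = 712336$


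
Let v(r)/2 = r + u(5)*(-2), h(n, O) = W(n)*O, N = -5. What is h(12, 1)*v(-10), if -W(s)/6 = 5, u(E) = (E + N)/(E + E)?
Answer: 600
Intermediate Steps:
u(E) = (-5 + E)/(2*E) (u(E) = (E - 5)/(E + E) = (-5 + E)/((2*E)) = (-5 + E)*(1/(2*E)) = (-5 + E)/(2*E))
W(s) = -30 (W(s) = -6*5 = -30)
h(n, O) = -30*O
v(r) = 2*r (v(r) = 2*(r + ((½)*(-5 + 5)/5)*(-2)) = 2*(r + ((½)*(⅕)*0)*(-2)) = 2*(r + 0*(-2)) = 2*(r + 0) = 2*r)
h(12, 1)*v(-10) = (-30*1)*(2*(-10)) = -30*(-20) = 600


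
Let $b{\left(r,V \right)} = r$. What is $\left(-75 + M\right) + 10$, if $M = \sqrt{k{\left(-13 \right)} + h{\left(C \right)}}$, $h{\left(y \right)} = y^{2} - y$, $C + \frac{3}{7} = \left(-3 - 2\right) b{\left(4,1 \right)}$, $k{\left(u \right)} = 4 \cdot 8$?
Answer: $-65 + \frac{\sqrt{23018}}{7} \approx -43.326$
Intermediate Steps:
$k{\left(u \right)} = 32$
$C = - \frac{143}{7}$ ($C = - \frac{3}{7} + \left(-3 - 2\right) 4 = - \frac{3}{7} - 20 = - \frac{143}{7} \approx -20.429$)
$M = \frac{\sqrt{23018}}{7}$ ($M = \sqrt{32 - \frac{143 \left(-1 - \frac{143}{7}\right)}{7}} = \sqrt{32 - - \frac{21450}{49}} = \sqrt{32 + \frac{21450}{49}} = \sqrt{\frac{23018}{49}} = \frac{\sqrt{23018}}{7} \approx 21.674$)
$\left(-75 + M\right) + 10 = \left(-75 + \frac{\sqrt{23018}}{7}\right) + 10 = -65 + \frac{\sqrt{23018}}{7}$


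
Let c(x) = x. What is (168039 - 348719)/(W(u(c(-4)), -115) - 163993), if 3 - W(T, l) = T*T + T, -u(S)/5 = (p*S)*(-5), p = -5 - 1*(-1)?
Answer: 18068/32439 ≈ 0.55698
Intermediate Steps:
p = -4 (p = -5 + 1 = -4)
u(S) = -100*S (u(S) = -5*(-4*S)*(-5) = -100*S)
W(T, l) = 3 - T - T² (W(T, l) = 3 - (T*T + T) = 3 - (T² + T) = 3 - (T + T²) = 3 + (-T - T²) = 3 - T - T²)
(168039 - 348719)/(W(u(c(-4)), -115) - 163993) = (168039 - 348719)/((3 - (-100)*(-4) - (-100*(-4))²) - 163993) = -180680/((3 - 1*400 - 1*400²) - 163993) = -180680/((3 - 400 - 1*160000) - 163993) = -180680/((3 - 400 - 160000) - 163993) = -180680/(-160397 - 163993) = -180680/(-324390) = -180680*(-1/324390) = 18068/32439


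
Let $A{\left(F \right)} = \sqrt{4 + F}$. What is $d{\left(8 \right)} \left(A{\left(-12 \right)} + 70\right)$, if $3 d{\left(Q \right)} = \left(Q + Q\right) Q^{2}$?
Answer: $\frac{71680}{3} + \frac{2048 i \sqrt{2}}{3} \approx 23893.0 + 965.44 i$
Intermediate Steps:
$d{\left(Q \right)} = \frac{2 Q^{3}}{3}$ ($d{\left(Q \right)} = \frac{\left(Q + Q\right) Q^{2}}{3} = \frac{2 Q Q^{2}}{3} = \frac{2 Q^{3}}{3}$)
$d{\left(8 \right)} \left(A{\left(-12 \right)} + 70\right) = \frac{2 \cdot 8^{3}}{3} \left(\sqrt{4 - 12} + 70\right) = \frac{2}{3} \cdot 512 \left(\sqrt{-8} + 70\right) = \frac{1024 \left(2 i \sqrt{2} + 70\right)}{3} = \frac{1024 \left(70 + 2 i \sqrt{2}\right)}{3} = \frac{71680}{3} + \frac{2048 i \sqrt{2}}{3}$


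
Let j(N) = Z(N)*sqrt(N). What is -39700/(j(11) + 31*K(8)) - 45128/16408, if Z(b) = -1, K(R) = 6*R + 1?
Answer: -2733997613/94647497 - 794*sqrt(11)/46147 ≈ -28.943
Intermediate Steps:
K(R) = 1 + 6*R
j(N) = -sqrt(N)
-39700/(j(11) + 31*K(8)) - 45128/16408 = -39700/(-sqrt(11) + 31*(1 + 6*8)) - 45128/16408 = -39700/(-sqrt(11) + 31*(1 + 48)) - 45128*1/16408 = -39700/(-sqrt(11) + 31*49) - 5641/2051 = -39700/(-sqrt(11) + 1519) - 5641/2051 = -39700/(1519 - sqrt(11)) - 5641/2051 = -5641/2051 - 39700/(1519 - sqrt(11))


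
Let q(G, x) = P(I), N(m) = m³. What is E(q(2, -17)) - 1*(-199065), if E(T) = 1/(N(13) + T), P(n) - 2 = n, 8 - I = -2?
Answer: 439734586/2209 ≈ 1.9907e+5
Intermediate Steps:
I = 10 (I = 8 - 1*(-2) = 8 + 2 = 10)
P(n) = 2 + n
q(G, x) = 12 (q(G, x) = 2 + 10 = 12)
E(T) = 1/(2197 + T) (E(T) = 1/(13³ + T) = 1/(2197 + T))
E(q(2, -17)) - 1*(-199065) = 1/(2197 + 12) - 1*(-199065) = 1/2209 + 199065 = 439734586/2209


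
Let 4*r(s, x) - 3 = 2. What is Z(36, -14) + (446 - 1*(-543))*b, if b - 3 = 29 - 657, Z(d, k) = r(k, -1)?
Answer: -2472495/4 ≈ -6.1812e+5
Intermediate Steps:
r(s, x) = 5/4 (r(s, x) = ¾ + (¼)*2 = ¾ + ½ = 5/4)
Z(d, k) = 5/4
b = -625 (b = 3 + (29 - 657) = 3 - 628 = -625)
Z(36, -14) + (446 - 1*(-543))*b = 5/4 + (446 - 1*(-543))*(-625) = 5/4 + (446 + 543)*(-625) = 5/4 + 989*(-625) = 5/4 - 618125 = -2472495/4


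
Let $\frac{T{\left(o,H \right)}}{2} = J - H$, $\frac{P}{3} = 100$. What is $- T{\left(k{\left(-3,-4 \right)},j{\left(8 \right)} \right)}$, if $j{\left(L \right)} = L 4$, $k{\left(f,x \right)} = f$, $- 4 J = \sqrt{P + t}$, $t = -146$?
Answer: $64 + \frac{\sqrt{154}}{2} \approx 70.205$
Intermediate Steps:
$P = 300$ ($P = 3 \cdot 100 = 300$)
$J = - \frac{\sqrt{154}}{4}$ ($J = - \frac{\sqrt{300 - 146}}{4} = - \frac{\sqrt{154}}{4} \approx -3.1024$)
$j{\left(L \right)} = 4 L$
$T{\left(o,H \right)} = - 2 H - \frac{\sqrt{154}}{2}$ ($T{\left(o,H \right)} = 2 \left(- \frac{\sqrt{154}}{4} - H\right) = 2 \left(- H - \frac{\sqrt{154}}{4}\right) = - 2 H - \frac{\sqrt{154}}{2}$)
$- T{\left(k{\left(-3,-4 \right)},j{\left(8 \right)} \right)} = - (- 2 \cdot 4 \cdot 8 - \frac{\sqrt{154}}{2}) = - (\left(-2\right) 32 - \frac{\sqrt{154}}{2}) = - (-64 - \frac{\sqrt{154}}{2}) = 64 + \frac{\sqrt{154}}{2}$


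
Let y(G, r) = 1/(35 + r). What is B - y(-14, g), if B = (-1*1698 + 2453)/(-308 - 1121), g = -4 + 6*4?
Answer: -42954/78595 ≈ -0.54652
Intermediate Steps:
g = 20 (g = -4 + 24 = 20)
B = -755/1429 (B = (-1698 + 2453)/(-1429) = 755*(-1/1429) = -755/1429 ≈ -0.52834)
B - y(-14, g) = -755/1429 - 1/(35 + 20) = -755/1429 - 1/55 = -42954/78595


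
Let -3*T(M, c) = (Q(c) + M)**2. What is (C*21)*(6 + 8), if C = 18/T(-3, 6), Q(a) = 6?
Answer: -1764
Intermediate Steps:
T(M, c) = -(6 + M)**2/3
C = -6 (C = 18/((-(6 - 3)**2/3)) = 18/((-1/3*3**2)) = 18/((-1/3*9)) = 18/(-3) = 18*(-1/3) = -6)
(C*21)*(6 + 8) = (-6*21)*(6 + 8) = -126*14 = -1764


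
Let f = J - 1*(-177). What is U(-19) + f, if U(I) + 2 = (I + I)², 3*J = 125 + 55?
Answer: 1679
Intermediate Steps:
J = 60 (J = (125 + 55)/3 = (⅓)*180 = 60)
U(I) = -2 + 4*I² (U(I) = -2 + (I + I)² = -2 + (2*I)² = -2 + 4*I²)
f = 237 (f = 60 - 1*(-177) = 60 + 177 = 237)
U(-19) + f = (-2 + 4*(-19)²) + 237 = (-2 + 4*361) + 237 = (-2 + 1444) + 237 = 1442 + 237 = 1679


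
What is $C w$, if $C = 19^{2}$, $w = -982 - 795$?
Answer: $-641497$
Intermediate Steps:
$w = -1777$
$C = 361$
$C w = 361 \left(-1777\right) = -641497$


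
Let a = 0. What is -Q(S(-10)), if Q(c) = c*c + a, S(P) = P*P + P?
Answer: -8100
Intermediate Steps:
S(P) = P + P² (S(P) = P² + P = P + P²)
Q(c) = c² (Q(c) = c*c + 0 = c² + 0 = c²)
-Q(S(-10)) = -(-10*(1 - 10))² = -(-10*(-9))² = -1*90² = -1*8100 = -8100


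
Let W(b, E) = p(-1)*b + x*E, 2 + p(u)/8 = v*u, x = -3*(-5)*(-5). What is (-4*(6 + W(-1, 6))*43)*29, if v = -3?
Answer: 2254576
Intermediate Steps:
x = -75 (x = 15*(-5) = -75)
p(u) = -16 - 24*u (p(u) = -16 + 8*(-3*u) = -16 - 24*u)
W(b, E) = -75*E + 8*b (W(b, E) = (-16 - 24*(-1))*b - 75*E = (-16 + 24)*b - 75*E = 8*b - 75*E = -75*E + 8*b)
(-4*(6 + W(-1, 6))*43)*29 = (-4*(6 + (-75*6 + 8*(-1)))*43)*29 = (-4*(6 + (-450 - 8))*43)*29 = (-4*(6 - 458)*43)*29 = (-4*(-452)*43)*29 = (1808*43)*29 = 77744*29 = 2254576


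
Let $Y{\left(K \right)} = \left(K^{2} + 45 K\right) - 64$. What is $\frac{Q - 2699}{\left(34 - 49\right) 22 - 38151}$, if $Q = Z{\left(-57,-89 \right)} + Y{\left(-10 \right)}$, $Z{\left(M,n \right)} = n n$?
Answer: $- \frac{4808}{38481} \approx -0.12494$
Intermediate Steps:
$Z{\left(M,n \right)} = n^{2}$
$Y{\left(K \right)} = -64 + K^{2} + 45 K$
$Q = 7507$ ($Q = \left(-89\right)^{2} + \left(-64 + \left(-10\right)^{2} + 45 \left(-10\right)\right) = 7921 - 414 = 7507$)
$\frac{Q - 2699}{\left(34 - 49\right) 22 - 38151} = \frac{7507 - 2699}{\left(34 - 49\right) 22 - 38151} = \frac{4808}{\left(-15\right) 22 - 38151} = \frac{4808}{-330 - 38151} = \frac{4808}{-38481} = 4808 \left(- \frac{1}{38481}\right) = - \frac{4808}{38481}$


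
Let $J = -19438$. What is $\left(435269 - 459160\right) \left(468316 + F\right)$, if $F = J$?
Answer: $-10724144298$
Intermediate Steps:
$F = -19438$
$\left(435269 - 459160\right) \left(468316 + F\right) = \left(435269 - 459160\right) \left(468316 - 19438\right) = \left(-23891\right) 448878 = -10724144298$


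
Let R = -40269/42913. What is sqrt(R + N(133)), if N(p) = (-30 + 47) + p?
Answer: sqrt(274500771753)/42913 ≈ 12.209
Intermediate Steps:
N(p) = 17 + p
R = -40269/42913 (R = -40269*1/42913 = -40269/42913 ≈ -0.93839)
sqrt(R + N(133)) = sqrt(-40269/42913 + (17 + 133)) = sqrt(-40269/42913 + 150) = sqrt(6396681/42913) = sqrt(274500771753)/42913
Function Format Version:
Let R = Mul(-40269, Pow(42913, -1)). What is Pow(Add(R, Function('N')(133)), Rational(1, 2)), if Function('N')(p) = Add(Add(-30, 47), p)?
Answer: Mul(Rational(1, 42913), Pow(274500771753, Rational(1, 2))) ≈ 12.209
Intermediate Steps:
Function('N')(p) = Add(17, p)
R = Rational(-40269, 42913) (R = Mul(-40269, Rational(1, 42913)) = Rational(-40269, 42913) ≈ -0.93839)
Pow(Add(R, Function('N')(133)), Rational(1, 2)) = Pow(Add(Rational(-40269, 42913), Add(17, 133)), Rational(1, 2)) = Pow(Add(Rational(-40269, 42913), 150), Rational(1, 2)) = Pow(Rational(6396681, 42913), Rational(1, 2)) = Mul(Rational(1, 42913), Pow(274500771753, Rational(1, 2)))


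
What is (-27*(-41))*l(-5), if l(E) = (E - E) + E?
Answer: -5535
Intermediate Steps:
l(E) = E (l(E) = 0 + E = E)
(-27*(-41))*l(-5) = -27*(-41)*(-5) = 1107*(-5) = -5535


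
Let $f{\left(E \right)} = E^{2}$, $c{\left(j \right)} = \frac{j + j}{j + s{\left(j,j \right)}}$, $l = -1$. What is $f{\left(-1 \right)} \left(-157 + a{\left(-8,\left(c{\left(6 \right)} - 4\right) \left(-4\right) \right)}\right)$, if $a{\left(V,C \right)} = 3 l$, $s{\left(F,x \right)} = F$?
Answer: $-160$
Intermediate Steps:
$c{\left(j \right)} = 1$ ($c{\left(j \right)} = \frac{j + j}{j + j} = \frac{2 j}{2 j} = 2 j \frac{1}{2 j} = 1$)
$a{\left(V,C \right)} = -3$ ($a{\left(V,C \right)} = 3 \left(-1\right) = -3$)
$f{\left(-1 \right)} \left(-157 + a{\left(-8,\left(c{\left(6 \right)} - 4\right) \left(-4\right) \right)}\right) = \left(-1\right)^{2} \left(-157 - 3\right) = 1 \left(-160\right) = -160$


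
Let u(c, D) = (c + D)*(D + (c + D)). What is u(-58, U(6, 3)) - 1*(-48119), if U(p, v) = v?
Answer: 50979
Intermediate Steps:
u(c, D) = (D + c)*(c + 2*D) (u(c, D) = (D + c)*(D + (D + c)) = (D + c)*(c + 2*D))
u(-58, U(6, 3)) - 1*(-48119) = ((-58)² + 2*3² + 3*3*(-58)) - 1*(-48119) = (3364 + 2*9 - 522) + 48119 = (3364 + 18 - 522) + 48119 = 2860 + 48119 = 50979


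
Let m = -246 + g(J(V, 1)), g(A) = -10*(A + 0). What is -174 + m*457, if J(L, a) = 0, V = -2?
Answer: -112596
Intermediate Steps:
g(A) = -10*A
m = -246 (m = -246 - 10*0 = -246 + 0 = -246)
-174 + m*457 = -174 - 246*457 = -174 - 112422 = -112596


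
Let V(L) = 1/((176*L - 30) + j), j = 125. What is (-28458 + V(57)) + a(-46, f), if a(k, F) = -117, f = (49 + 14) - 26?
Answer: -289379024/10127 ≈ -28575.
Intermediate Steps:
f = 37 (f = 63 - 26 = 37)
V(L) = 1/(95 + 176*L) (V(L) = 1/((176*L - 30) + 125) = 1/((-30 + 176*L) + 125) = 1/(95 + 176*L))
(-28458 + V(57)) + a(-46, f) = (-28458 + 1/(95 + 176*57)) - 117 = (-28458 + 1/(95 + 10032)) - 117 = (-28458 + 1/10127) - 117 = -288194165/10127 - 117 = -289379024/10127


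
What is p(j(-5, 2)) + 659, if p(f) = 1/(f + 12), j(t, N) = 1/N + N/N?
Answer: 17795/27 ≈ 659.07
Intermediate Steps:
j(t, N) = 1 + 1/N (j(t, N) = 1/N + 1 = 1 + 1/N)
p(f) = 1/(12 + f)
p(j(-5, 2)) + 659 = 1/(12 + (1 + 2)/2) + 659 = 1/(12 + (½)*3) + 659 = 1/(12 + 3/2) + 659 = 1/(27/2) + 659 = 2/27 + 659 = 17795/27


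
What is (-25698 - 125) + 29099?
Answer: 3276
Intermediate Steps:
(-25698 - 125) + 29099 = -25823 + 29099 = 3276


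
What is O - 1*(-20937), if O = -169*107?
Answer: 2854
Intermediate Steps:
O = -18083
O - 1*(-20937) = -18083 - 1*(-20937) = -18083 + 20937 = 2854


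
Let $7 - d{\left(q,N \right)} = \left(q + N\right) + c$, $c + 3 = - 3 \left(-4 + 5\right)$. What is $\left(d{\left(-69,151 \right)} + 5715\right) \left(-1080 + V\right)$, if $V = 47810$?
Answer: $263837580$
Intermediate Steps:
$c = -6$ ($c = -3 - 3 \left(-4 + 5\right) = -3 - 3 = -6$)
$d{\left(q,N \right)} = 13 - N - q$ ($d{\left(q,N \right)} = 7 - \left(\left(q + N\right) - 6\right) = 7 - \left(\left(N + q\right) - 6\right) = 7 - \left(-6 + N + q\right) = 13 - N - q$)
$\left(d{\left(-69,151 \right)} + 5715\right) \left(-1080 + V\right) = \left(\left(13 - 151 - -69\right) + 5715\right) \left(-1080 + 47810\right) = \left(\left(13 - 151 + 69\right) + 5715\right) 46730 = \left(-69 + 5715\right) 46730 = 5646 \cdot 46730 = 263837580$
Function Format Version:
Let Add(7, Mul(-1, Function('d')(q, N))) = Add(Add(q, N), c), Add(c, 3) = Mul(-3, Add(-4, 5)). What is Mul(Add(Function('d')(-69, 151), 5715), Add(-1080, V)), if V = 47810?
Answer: 263837580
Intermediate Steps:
c = -6 (c = Add(-3, Mul(-3, Add(-4, 5))) = Add(-3, Mul(-3, 1)) = Add(-3, -3) = -6)
Function('d')(q, N) = Add(13, Mul(-1, N), Mul(-1, q)) (Function('d')(q, N) = Add(7, Mul(-1, Add(Add(q, N), -6))) = Add(7, Mul(-1, Add(Add(N, q), -6))) = Add(7, Mul(-1, Add(-6, N, q))) = Add(7, Add(6, Mul(-1, N), Mul(-1, q))) = Add(13, Mul(-1, N), Mul(-1, q)))
Mul(Add(Function('d')(-69, 151), 5715), Add(-1080, V)) = Mul(Add(Add(13, Mul(-1, 151), Mul(-1, -69)), 5715), Add(-1080, 47810)) = Mul(Add(Add(13, -151, 69), 5715), 46730) = Mul(Add(-69, 5715), 46730) = Mul(5646, 46730) = 263837580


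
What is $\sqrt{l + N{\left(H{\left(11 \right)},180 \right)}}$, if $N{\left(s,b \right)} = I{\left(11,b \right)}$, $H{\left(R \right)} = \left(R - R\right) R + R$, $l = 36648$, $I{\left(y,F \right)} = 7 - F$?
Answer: $5 \sqrt{1459} \approx 190.98$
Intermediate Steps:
$H{\left(R \right)} = R$ ($H{\left(R \right)} = 0 R + R = 0 + R = R$)
$N{\left(s,b \right)} = 7 - b$
$\sqrt{l + N{\left(H{\left(11 \right)},180 \right)}} = \sqrt{36648 + \left(7 - 180\right)} = \sqrt{36648 - 173} = \sqrt{36475} = 5 \sqrt{1459}$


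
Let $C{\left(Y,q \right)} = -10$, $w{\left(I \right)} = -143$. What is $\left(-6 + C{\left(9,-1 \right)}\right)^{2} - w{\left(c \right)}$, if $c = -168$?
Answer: $399$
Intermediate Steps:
$\left(-6 + C{\left(9,-1 \right)}\right)^{2} - w{\left(c \right)} = \left(-6 - 10\right)^{2} - -143 = \left(-16\right)^{2} + 143 = 256 + 143 = 399$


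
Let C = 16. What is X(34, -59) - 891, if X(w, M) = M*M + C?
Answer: 2606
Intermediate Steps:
X(w, M) = 16 + M**2 (X(w, M) = M*M + 16 = M**2 + 16 = 16 + M**2)
X(34, -59) - 891 = (16 + (-59)**2) - 891 = (16 + 3481) - 891 = 3497 - 891 = 2606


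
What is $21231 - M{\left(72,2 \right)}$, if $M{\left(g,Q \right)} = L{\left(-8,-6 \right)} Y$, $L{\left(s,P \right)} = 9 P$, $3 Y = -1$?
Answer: $21213$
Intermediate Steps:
$Y = - \frac{1}{3}$ ($Y = \frac{1}{3} \left(-1\right) = - \frac{1}{3} \approx -0.33333$)
$M{\left(g,Q \right)} = 18$ ($M{\left(g,Q \right)} = 9 \left(-6\right) \left(- \frac{1}{3}\right) = \left(-54\right) \left(- \frac{1}{3}\right) = 18$)
$21231 - M{\left(72,2 \right)} = 21231 - 18 = 21213$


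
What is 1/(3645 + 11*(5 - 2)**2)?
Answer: 1/3744 ≈ 0.00026709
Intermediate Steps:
1/(3645 + 11*(5 - 2)**2) = 1/(3645 + 11*3**2) = 1/(3645 + 11*9) = 1/(3645 + 99) = 1/3744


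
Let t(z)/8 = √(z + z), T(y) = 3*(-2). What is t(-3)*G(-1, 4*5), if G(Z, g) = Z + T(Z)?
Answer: -56*I*√6 ≈ -137.17*I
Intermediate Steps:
T(y) = -6
t(z) = 8*√2*√z (t(z) = 8*√(z + z) = 8*√(2*z) = 8*(√2*√z) = 8*√2*√z)
G(Z, g) = -6 + Z (G(Z, g) = Z - 6 = -6 + Z)
t(-3)*G(-1, 4*5) = (8*√2*√(-3))*(-6 - 1) = (8*√2*(I*√3))*(-7) = (8*I*√6)*(-7) = -56*I*√6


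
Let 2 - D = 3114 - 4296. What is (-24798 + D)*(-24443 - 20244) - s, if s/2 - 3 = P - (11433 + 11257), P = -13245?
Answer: 1055310682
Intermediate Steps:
D = 1184 (D = 2 - (3114 - 4296) = 2 - 1*(-1182) = 2 + 1182 = 1184)
s = -71864 (s = 6 + 2*(-13245 - (11433 + 11257)) = 6 + 2*(-13245 - 1*22690) = 6 + 2*(-13245 - 22690) = 6 + 2*(-35935) = 6 - 71870 = -71864)
(-24798 + D)*(-24443 - 20244) - s = (-24798 + 1184)*(-24443 - 20244) - 1*(-71864) = -23614*(-44687) + 71864 = 1055238818 + 71864 = 1055310682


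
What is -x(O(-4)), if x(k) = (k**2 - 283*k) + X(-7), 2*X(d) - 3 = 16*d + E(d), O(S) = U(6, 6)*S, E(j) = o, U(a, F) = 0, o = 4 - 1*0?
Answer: 105/2 ≈ 52.500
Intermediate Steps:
o = 4 (o = 4 + 0 = 4)
E(j) = 4
O(S) = 0 (O(S) = 0*S = 0)
X(d) = 7/2 + 8*d (X(d) = 3/2 + (16*d + 4)/2 = 3/2 + (4 + 16*d)/2 = 3/2 + (2 + 8*d) = 7/2 + 8*d)
x(k) = -105/2 + k**2 - 283*k (x(k) = (k**2 - 283*k) + (7/2 + 8*(-7)) = (k**2 - 283*k) + (7/2 - 56) = (k**2 - 283*k) - 105/2 = -105/2 + k**2 - 283*k)
-x(O(-4)) = -(-105/2 + 0**2 - 283*0) = -(-105/2 + 0 + 0) = -1*(-105/2) = 105/2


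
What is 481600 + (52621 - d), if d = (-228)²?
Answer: 482237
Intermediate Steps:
d = 51984
481600 + (52621 - d) = 481600 + (52621 - 1*51984) = 481600 + (52621 - 51984) = 481600 + 637 = 482237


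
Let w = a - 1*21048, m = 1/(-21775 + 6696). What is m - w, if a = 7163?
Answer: 209371914/15079 ≈ 13885.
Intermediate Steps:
m = -1/15079 (m = 1/(-15079) = -1/15079 ≈ -6.6317e-5)
w = -13885 (w = 7163 - 1*21048 = 7163 - 21048 = -13885)
m - w = -1/15079 - 1*(-13885) = -1/15079 + 13885 = 209371914/15079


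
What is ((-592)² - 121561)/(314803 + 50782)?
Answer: 228903/365585 ≈ 0.62613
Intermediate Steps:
((-592)² - 121561)/(314803 + 50782) = (350464 - 121561)/365585 = 228903*(1/365585) = 228903/365585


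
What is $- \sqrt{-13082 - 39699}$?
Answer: $- i \sqrt{52781} \approx - 229.74 i$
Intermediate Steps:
$- \sqrt{-13082 - 39699} = - \sqrt{-52781} = - i \sqrt{52781}$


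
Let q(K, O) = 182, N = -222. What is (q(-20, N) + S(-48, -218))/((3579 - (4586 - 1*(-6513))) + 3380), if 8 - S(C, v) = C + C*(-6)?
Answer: 5/414 ≈ 0.012077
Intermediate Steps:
S(C, v) = 8 + 5*C (S(C, v) = 8 - (C + C*(-6)) = 8 - (C - 6*C) = 8 - (-5)*C = 8 + 5*C)
(q(-20, N) + S(-48, -218))/((3579 - (4586 - 1*(-6513))) + 3380) = (182 + (8 + 5*(-48)))/((3579 - (4586 - 1*(-6513))) + 3380) = (182 + (8 - 240))/((3579 - (4586 + 6513)) + 3380) = (182 - 232)/((3579 - 1*11099) + 3380) = -50/((3579 - 11099) + 3380) = -50/(-7520 + 3380) = -50/(-4140) = -50*(-1/4140) = 5/414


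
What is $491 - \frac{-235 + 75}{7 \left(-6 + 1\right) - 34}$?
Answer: $\frac{33719}{69} \approx 488.68$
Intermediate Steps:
$491 - \frac{-235 + 75}{7 \left(-6 + 1\right) - 34} = 491 - - \frac{160}{7 \left(-5\right) - 34} = 491 - - \frac{160}{-35 - 34} = 491 - - \frac{160}{-69} = 491 - \left(-160\right) \left(- \frac{1}{69}\right) = 491 - \frac{160}{69} = \frac{33719}{69}$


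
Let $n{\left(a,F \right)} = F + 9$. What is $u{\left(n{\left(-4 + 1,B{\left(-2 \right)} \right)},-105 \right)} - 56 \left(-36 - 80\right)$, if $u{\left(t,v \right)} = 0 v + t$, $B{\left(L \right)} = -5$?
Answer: $6500$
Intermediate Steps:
$n{\left(a,F \right)} = 9 + F$
$u{\left(t,v \right)} = t$ ($u{\left(t,v \right)} = 0 + t = t$)
$u{\left(n{\left(-4 + 1,B{\left(-2 \right)} \right)},-105 \right)} - 56 \left(-36 - 80\right) = \left(9 - 5\right) - 56 \left(-36 - 80\right) = 4 - -6496 = 4 + 6496 = 6500$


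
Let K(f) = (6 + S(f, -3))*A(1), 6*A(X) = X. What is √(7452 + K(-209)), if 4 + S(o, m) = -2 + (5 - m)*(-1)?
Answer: 4*√4191/3 ≈ 86.317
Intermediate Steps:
A(X) = X/6
S(o, m) = -11 + m (S(o, m) = -4 + (-2 + (5 - m)*(-1)) = -4 + (-2 + (-5 + m)) = -4 + (-7 + m) = -11 + m)
K(f) = -4/3 (K(f) = (6 + (-11 - 3))*((⅙)*1) = (6 - 14)*(⅙) = -8*⅙ = -4/3)
√(7452 + K(-209)) = √(7452 - 4/3) = √(22352/3) = 4*√4191/3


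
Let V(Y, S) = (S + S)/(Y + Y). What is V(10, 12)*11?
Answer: 66/5 ≈ 13.200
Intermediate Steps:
V(Y, S) = S/Y (V(Y, S) = (2*S)/((2*Y)) = (2*S)*(1/(2*Y)) = S/Y)
V(10, 12)*11 = (12/10)*11 = (12*(⅒))*11 = (6/5)*11 = 66/5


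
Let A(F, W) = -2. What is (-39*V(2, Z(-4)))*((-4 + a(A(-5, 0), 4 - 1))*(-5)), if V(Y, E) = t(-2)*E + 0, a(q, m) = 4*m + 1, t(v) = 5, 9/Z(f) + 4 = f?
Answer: -78975/8 ≈ -9871.9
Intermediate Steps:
Z(f) = 9/(-4 + f)
a(q, m) = 1 + 4*m
V(Y, E) = 5*E (V(Y, E) = 5*E + 0 = 5*E)
(-39*V(2, Z(-4)))*((-4 + a(A(-5, 0), 4 - 1))*(-5)) = (-195*9/(-4 - 4))*((-4 + (1 + 4*(4 - 1)))*(-5)) = (-195*9/(-8))*((-4 + (1 + 4*3))*(-5)) = (-195*9*(-1/8))*((-4 + (1 + 12))*(-5)) = (-195*(-9)/8)*((-4 + 13)*(-5)) = (-39*(-45/8))*(9*(-5)) = (1755/8)*(-45) = -78975/8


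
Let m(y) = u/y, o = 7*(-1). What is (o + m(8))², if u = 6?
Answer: 625/16 ≈ 39.063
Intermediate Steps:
o = -7
m(y) = 6/y
(o + m(8))² = (-7 + 6/8)² = (-7 + 6*(⅛))² = (-7 + ¾)² = (-25/4)² = 625/16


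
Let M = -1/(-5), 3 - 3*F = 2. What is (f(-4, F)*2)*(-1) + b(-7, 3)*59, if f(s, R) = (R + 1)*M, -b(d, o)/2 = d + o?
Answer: 7072/15 ≈ 471.47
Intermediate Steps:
F = ⅓ (F = 1 - ⅓*2 = 1 - ⅔ = ⅓ ≈ 0.33333)
M = ⅕ (M = -1*(-⅕) = ⅕ ≈ 0.20000)
b(d, o) = -2*d - 2*o (b(d, o) = -2*(d + o) = -2*d - 2*o)
f(s, R) = ⅕ + R/5 (f(s, R) = (R + 1)*(⅕) = (1 + R)*(⅕) = ⅕ + R/5)
(f(-4, F)*2)*(-1) + b(-7, 3)*59 = ((⅕ + (⅕)*(⅓))*2)*(-1) + (-2*(-7) - 2*3)*59 = ((⅕ + 1/15)*2)*(-1) + (14 - 6)*59 = ((4/15)*2)*(-1) + 8*59 = (8/15)*(-1) + 472 = -8/15 + 472 = 7072/15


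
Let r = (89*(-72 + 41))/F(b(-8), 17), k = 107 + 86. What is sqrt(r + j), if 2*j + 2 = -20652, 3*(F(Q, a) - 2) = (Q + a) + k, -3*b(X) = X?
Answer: I*sqrt(278773063)/164 ≈ 101.81*I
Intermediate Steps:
b(X) = -X/3
k = 193
F(Q, a) = 199/3 + Q/3 + a/3 (F(Q, a) = 2 + ((Q + a) + 193)/3 = 2 + (193 + Q + a)/3 = 2 + (193/3 + Q/3 + a/3) = 199/3 + Q/3 + a/3)
r = -24831/656 (r = (89*(-72 + 41))/(199/3 + (-1/3*(-8))/3 + (1/3)*17) = (89*(-31))/(199/3 + (1/3)*(8/3) + 17/3) = -2759/(199/3 + 8/9 + 17/3) = -2759/656/9 = -2759*9/656 = -24831/656 ≈ -37.852)
j = -10327 (j = -1 + (1/2)*(-20652) = -1 - 10326 = -10327)
sqrt(r + j) = sqrt(-24831/656 - 10327) = sqrt(-6799343/656) = I*sqrt(278773063)/164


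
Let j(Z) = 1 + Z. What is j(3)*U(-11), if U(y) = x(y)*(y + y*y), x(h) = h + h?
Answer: -9680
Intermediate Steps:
x(h) = 2*h
U(y) = 2*y*(y + y²) (U(y) = (2*y)*(y + y*y) = (2*y)*(y + y²) = 2*y*(y + y²))
j(3)*U(-11) = (1 + 3)*(2*(-11)²*(1 - 11)) = 4*(2*121*(-10)) = 4*(-2420) = -9680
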